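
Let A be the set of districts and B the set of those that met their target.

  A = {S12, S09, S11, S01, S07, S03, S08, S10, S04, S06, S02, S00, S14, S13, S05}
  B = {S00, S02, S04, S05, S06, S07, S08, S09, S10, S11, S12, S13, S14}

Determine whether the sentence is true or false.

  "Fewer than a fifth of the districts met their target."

False

Truth condition: |A ∩ B| / |A| < 1/5.
|A| = 15, |A ∩ B| = 13, |A ∖ B| = 2.
|A ∩ B|/|A| = 13/15, so the statement is false.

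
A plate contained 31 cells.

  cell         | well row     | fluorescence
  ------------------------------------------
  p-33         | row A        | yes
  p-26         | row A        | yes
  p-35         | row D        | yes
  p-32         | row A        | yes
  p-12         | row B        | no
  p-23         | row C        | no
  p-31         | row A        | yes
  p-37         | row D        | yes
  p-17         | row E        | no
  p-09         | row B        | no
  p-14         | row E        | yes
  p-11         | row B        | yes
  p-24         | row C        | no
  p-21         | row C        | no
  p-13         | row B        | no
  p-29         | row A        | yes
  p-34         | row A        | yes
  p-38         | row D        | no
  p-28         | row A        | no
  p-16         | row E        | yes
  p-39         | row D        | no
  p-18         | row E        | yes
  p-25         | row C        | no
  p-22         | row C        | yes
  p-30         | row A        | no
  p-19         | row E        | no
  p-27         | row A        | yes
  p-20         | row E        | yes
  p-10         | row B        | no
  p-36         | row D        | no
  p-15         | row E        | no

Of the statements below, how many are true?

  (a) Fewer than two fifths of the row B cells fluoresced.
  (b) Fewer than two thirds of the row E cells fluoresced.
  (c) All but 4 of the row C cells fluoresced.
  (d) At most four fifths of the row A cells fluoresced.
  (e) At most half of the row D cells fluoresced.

(a) row B: |A| = 5, |A ∩ B| = 1; needs |A ∩ B| / |A| < 2/5 — true.
(b) row E: |A| = 7, |A ∩ B| = 4; needs |A ∩ B| / |A| < 2/3 — true.
(c) row C: |A| = 5, |A ∩ B| = 1; needs |A ∖ B| = 4 — true.
(d) row A: |A| = 9, |A ∩ B| = 7; needs |A ∩ B| / |A| ≤ 4/5 — true.
(e) row D: |A| = 5, |A ∩ B| = 2; needs |A ∩ B| ≤ |A ∖ B| — true.

5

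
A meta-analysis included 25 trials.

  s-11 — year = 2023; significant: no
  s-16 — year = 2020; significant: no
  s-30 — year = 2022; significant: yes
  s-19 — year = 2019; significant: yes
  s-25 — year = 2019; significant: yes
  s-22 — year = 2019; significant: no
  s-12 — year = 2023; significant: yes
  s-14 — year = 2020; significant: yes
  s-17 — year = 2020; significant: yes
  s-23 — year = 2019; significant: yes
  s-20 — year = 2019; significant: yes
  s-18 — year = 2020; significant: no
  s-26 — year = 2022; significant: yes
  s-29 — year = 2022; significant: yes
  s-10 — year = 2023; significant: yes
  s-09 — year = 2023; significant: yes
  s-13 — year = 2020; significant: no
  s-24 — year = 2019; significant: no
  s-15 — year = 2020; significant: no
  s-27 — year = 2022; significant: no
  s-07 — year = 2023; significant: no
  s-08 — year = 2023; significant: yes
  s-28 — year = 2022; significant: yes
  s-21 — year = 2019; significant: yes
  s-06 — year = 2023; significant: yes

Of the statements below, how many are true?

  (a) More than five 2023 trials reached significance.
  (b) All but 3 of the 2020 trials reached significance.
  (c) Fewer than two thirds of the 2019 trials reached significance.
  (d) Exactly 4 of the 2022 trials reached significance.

(a) 2023: |A| = 7, |A ∩ B| = 5; needs |A ∩ B| > 5 — false.
(b) 2020: |A| = 6, |A ∩ B| = 2; needs |A ∖ B| = 3 — false.
(c) 2019: |A| = 7, |A ∩ B| = 5; needs |A ∩ B| / |A| < 2/3 — false.
(d) 2022: |A| = 5, |A ∩ B| = 4; needs |A ∩ B| = 4 — true.

1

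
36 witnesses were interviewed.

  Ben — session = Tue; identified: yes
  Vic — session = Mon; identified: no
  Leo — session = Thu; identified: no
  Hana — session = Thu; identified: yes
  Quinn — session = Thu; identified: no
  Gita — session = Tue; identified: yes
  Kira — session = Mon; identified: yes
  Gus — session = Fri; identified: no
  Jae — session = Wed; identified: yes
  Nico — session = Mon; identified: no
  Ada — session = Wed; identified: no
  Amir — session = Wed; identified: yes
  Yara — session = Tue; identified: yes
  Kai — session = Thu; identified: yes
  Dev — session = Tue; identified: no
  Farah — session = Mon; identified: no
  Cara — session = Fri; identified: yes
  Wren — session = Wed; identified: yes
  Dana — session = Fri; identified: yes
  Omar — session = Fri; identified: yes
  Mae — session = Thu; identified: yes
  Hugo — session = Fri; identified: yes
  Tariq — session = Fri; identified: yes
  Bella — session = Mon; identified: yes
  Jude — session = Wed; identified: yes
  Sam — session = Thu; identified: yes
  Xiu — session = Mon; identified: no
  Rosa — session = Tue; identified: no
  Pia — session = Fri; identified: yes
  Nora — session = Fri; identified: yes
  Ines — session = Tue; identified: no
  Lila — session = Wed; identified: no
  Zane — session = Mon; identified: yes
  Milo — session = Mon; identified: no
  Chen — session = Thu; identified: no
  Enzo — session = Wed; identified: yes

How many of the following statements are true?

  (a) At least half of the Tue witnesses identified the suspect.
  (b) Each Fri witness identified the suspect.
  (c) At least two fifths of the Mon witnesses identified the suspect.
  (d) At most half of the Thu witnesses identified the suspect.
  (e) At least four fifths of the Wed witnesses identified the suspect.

(a) Tue: |A| = 6, |A ∩ B| = 3; needs |A ∩ B| ≥ |A ∖ B| — true.
(b) Fri: |A| = 8, |A ∩ B| = 7; needs A ⊆ B, i.e. every element of A is in B (|A ∖ B| = 0) — false.
(c) Mon: |A| = 8, |A ∩ B| = 3; needs |A ∩ B| / |A| ≥ 2/5 — false.
(d) Thu: |A| = 7, |A ∩ B| = 4; needs |A ∩ B| ≤ |A ∖ B| — false.
(e) Wed: |A| = 7, |A ∩ B| = 5; needs |A ∩ B| / |A| ≥ 4/5 — false.

1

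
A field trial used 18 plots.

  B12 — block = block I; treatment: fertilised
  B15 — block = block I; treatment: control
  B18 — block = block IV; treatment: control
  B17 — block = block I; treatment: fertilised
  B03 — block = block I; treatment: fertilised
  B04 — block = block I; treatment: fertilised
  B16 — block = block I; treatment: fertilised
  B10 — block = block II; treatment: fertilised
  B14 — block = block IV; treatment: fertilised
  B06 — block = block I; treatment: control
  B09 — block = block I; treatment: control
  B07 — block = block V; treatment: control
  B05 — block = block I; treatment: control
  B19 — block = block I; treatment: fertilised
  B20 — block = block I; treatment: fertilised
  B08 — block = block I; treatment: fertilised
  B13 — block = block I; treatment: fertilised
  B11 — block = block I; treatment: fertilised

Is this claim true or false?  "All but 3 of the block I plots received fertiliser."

The determiner here denotes the relation: |A ∖ B| = 3.
A (the restrictor) = {B12, B15, B17, B03, B04, B16, B06, B09, B05, B19, B20, B08, B13, B11}, |A| = 14.
A ∖ B = {B15, B06, B09, B05}, so |A ∖ B| = 4.
|A ∖ B| = 4, so the statement is false.

False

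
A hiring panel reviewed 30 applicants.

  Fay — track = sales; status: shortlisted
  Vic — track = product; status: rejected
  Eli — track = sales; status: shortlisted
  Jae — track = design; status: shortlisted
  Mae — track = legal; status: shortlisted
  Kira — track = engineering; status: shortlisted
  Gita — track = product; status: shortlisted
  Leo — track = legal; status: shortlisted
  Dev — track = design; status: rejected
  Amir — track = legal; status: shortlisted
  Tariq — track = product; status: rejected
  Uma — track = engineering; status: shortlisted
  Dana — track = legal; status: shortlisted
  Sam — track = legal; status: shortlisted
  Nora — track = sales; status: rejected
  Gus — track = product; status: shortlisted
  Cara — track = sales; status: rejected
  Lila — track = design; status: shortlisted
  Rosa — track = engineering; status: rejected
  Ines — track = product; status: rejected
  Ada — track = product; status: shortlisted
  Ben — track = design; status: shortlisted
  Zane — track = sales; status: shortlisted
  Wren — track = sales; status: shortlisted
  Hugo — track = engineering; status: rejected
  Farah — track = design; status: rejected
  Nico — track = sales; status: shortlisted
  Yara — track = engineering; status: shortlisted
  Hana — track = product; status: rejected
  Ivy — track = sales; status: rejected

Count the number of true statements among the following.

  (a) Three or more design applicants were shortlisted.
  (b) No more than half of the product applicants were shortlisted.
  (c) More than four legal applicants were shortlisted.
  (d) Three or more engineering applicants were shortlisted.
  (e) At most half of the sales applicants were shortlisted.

(a) design: |A| = 5, |A ∩ B| = 3; needs |A ∩ B| ≥ 3 — true.
(b) product: |A| = 7, |A ∩ B| = 3; needs |A ∩ B| ≤ |A ∖ B| — true.
(c) legal: |A| = 5, |A ∩ B| = 5; needs |A ∩ B| > 4 — true.
(d) engineering: |A| = 5, |A ∩ B| = 3; needs |A ∩ B| ≥ 3 — true.
(e) sales: |A| = 8, |A ∩ B| = 5; needs |A ∩ B| ≤ |A ∖ B| — false.

4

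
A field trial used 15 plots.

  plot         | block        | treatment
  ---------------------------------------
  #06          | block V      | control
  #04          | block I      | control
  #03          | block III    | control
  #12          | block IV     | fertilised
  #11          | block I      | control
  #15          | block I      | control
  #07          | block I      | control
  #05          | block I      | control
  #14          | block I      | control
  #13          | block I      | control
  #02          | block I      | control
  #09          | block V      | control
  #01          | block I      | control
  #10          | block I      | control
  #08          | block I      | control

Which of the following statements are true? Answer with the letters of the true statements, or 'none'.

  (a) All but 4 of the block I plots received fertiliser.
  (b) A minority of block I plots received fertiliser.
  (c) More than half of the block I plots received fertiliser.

|A| = 11, |A ∩ B| = 0, |A ∖ B| = 11.
(a) |A ∖ B| = 4: fails.
(b) |A ∩ B| < |A ∖ B|: holds.
(c) |A ∩ B| > |A ∖ B|: fails.

(b)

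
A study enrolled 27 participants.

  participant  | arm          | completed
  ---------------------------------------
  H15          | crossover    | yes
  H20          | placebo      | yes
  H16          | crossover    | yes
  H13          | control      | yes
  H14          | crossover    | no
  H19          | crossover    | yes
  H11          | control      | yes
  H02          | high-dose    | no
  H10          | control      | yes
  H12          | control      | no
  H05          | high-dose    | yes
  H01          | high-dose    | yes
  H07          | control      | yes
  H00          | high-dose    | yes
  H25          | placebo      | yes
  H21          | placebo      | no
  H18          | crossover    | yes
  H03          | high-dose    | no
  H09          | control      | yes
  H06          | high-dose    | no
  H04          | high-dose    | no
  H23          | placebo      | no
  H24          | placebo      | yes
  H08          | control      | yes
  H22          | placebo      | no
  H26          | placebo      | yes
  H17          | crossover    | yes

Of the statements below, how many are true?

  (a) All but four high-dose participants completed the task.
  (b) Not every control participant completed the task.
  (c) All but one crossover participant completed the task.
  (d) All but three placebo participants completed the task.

(a) high-dose: |A| = 7, |A ∩ B| = 3; needs |A ∖ B| = 4 — true.
(b) control: |A| = 7, |A ∩ B| = 6; needs A ⊄ B (|A ∖ B| ≥ 1) — true.
(c) crossover: |A| = 6, |A ∩ B| = 5; needs |A ∖ B| = 1 — true.
(d) placebo: |A| = 7, |A ∩ B| = 4; needs |A ∖ B| = 3 — true.

4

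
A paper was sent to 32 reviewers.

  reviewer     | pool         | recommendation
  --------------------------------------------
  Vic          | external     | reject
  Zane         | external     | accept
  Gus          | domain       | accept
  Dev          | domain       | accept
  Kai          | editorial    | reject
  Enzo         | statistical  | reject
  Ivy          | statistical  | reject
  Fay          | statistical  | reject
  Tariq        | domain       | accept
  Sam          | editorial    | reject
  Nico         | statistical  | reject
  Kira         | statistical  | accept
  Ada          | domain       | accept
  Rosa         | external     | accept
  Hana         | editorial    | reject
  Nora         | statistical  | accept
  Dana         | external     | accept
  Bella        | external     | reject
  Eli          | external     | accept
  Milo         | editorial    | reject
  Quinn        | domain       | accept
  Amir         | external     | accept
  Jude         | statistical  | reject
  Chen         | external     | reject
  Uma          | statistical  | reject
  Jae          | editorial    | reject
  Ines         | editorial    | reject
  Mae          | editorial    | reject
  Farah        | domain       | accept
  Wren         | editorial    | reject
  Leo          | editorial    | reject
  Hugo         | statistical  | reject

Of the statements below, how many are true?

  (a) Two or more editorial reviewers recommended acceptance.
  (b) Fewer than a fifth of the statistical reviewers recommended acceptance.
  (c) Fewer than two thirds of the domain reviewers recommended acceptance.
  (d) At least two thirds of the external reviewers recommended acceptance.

0

(a) editorial: |A| = 9, |A ∩ B| = 0; needs |A ∩ B| ≥ 2 — false.
(b) statistical: |A| = 9, |A ∩ B| = 2; needs |A ∩ B| / |A| < 1/5 — false.
(c) domain: |A| = 6, |A ∩ B| = 6; needs |A ∩ B| / |A| < 2/3 — false.
(d) external: |A| = 8, |A ∩ B| = 5; needs |A ∩ B| / |A| ≥ 2/3 — false.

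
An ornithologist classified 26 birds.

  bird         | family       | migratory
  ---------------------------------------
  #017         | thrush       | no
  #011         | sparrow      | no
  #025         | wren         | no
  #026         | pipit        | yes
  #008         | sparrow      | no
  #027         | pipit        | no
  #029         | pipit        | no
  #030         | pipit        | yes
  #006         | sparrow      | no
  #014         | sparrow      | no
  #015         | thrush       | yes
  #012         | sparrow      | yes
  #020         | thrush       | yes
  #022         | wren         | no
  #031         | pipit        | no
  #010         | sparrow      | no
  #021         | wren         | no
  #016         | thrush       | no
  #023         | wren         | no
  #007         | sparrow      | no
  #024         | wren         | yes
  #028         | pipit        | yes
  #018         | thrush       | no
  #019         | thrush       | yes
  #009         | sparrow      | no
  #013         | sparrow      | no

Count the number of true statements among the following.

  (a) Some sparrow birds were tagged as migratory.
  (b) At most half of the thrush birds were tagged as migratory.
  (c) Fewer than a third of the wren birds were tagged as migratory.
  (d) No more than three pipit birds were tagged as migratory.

(a) sparrow: |A| = 9, |A ∩ B| = 1; needs A ∩ B ≠ ∅ (|A ∩ B| ≥ 1) — true.
(b) thrush: |A| = 6, |A ∩ B| = 3; needs |A ∩ B| ≤ |A ∖ B| — true.
(c) wren: |A| = 5, |A ∩ B| = 1; needs |A ∩ B| / |A| < 1/3 — true.
(d) pipit: |A| = 6, |A ∩ B| = 3; needs |A ∩ B| ≤ 3 — true.

4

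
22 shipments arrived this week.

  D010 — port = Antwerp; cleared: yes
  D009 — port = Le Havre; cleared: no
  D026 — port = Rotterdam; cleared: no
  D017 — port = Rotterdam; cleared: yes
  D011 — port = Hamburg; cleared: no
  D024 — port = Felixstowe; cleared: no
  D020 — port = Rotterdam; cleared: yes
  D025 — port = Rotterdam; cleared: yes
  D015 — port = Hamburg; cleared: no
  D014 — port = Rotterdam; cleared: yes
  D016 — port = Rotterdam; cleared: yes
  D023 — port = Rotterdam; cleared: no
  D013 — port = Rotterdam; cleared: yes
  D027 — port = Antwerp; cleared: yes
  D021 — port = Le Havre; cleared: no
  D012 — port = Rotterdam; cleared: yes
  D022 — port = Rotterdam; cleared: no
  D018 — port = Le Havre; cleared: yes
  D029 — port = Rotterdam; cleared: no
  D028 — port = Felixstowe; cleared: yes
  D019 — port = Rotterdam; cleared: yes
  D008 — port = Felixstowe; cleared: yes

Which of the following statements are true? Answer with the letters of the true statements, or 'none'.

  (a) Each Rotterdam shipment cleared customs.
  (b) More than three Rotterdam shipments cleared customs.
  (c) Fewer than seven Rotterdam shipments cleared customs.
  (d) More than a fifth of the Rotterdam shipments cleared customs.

(b), (d)

|A| = 12, |A ∩ B| = 8, |A ∖ B| = 4.
(a) A ⊆ B, i.e. every element of A is in B (|A ∖ B| = 0): fails.
(b) |A ∩ B| > 3: holds.
(c) |A ∩ B| < 7: fails.
(d) |A ∩ B| / |A| > 1/5: holds.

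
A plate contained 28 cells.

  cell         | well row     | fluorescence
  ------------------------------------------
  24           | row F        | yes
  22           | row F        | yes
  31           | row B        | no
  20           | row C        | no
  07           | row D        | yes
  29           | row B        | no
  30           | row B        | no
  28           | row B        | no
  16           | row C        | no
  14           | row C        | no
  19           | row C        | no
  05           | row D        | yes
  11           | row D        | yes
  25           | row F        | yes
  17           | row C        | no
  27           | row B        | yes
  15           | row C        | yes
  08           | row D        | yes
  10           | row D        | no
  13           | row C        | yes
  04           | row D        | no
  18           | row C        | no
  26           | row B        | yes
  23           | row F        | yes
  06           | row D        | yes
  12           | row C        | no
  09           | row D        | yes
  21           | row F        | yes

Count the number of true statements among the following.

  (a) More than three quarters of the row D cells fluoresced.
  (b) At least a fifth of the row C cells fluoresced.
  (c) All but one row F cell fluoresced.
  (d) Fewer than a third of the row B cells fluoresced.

1

(a) row D: |A| = 8, |A ∩ B| = 6; needs |A ∩ B| / |A| > 3/4 — false.
(b) row C: |A| = 9, |A ∩ B| = 2; needs |A ∩ B| / |A| ≥ 1/5 — true.
(c) row F: |A| = 5, |A ∩ B| = 5; needs |A ∖ B| = 1 — false.
(d) row B: |A| = 6, |A ∩ B| = 2; needs |A ∩ B| / |A| < 1/3 — false.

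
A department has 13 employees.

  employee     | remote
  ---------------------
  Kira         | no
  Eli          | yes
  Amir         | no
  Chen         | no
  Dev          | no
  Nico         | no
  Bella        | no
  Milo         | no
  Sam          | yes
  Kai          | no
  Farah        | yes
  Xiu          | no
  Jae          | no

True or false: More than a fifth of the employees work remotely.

True

The determiner here denotes the relation: |A ∩ B| / |A| > 1/5.
A (the restrictor) = {Kira, Eli, Amir, Chen, Dev, Nico, Bella, Milo, Sam, Kai, Farah, Xiu, Jae}, |A| = 13.
A ∩ B = {Eli, Sam, Farah}, so |A ∩ B| = 3.
A ∖ B = {Kira, Amir, Chen, Dev, Nico, Bella, Milo, Kai, Xiu, Jae}, so |A ∖ B| = 10.
|A ∩ B|/|A| = 3/13, so the statement is true.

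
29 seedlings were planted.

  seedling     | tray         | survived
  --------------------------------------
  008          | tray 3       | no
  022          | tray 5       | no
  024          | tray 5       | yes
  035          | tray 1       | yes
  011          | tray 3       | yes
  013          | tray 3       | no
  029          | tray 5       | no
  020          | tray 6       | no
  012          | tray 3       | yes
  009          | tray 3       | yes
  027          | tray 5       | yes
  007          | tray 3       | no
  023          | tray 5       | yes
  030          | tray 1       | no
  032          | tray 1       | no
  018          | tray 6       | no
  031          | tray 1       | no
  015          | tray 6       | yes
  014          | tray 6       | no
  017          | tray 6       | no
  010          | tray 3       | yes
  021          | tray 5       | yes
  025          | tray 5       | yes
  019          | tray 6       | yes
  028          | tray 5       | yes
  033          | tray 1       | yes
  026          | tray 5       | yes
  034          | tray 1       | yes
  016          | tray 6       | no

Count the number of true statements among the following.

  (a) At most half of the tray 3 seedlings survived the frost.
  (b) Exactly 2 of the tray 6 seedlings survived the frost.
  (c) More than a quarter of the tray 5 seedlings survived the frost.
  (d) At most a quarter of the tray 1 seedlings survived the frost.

2

(a) tray 3: |A| = 7, |A ∩ B| = 4; needs |A ∩ B| ≤ |A ∖ B| — false.
(b) tray 6: |A| = 7, |A ∩ B| = 2; needs |A ∩ B| = 2 — true.
(c) tray 5: |A| = 9, |A ∩ B| = 7; needs |A ∩ B| / |A| > 1/4 — true.
(d) tray 1: |A| = 6, |A ∩ B| = 3; needs |A ∩ B| / |A| ≤ 1/4 — false.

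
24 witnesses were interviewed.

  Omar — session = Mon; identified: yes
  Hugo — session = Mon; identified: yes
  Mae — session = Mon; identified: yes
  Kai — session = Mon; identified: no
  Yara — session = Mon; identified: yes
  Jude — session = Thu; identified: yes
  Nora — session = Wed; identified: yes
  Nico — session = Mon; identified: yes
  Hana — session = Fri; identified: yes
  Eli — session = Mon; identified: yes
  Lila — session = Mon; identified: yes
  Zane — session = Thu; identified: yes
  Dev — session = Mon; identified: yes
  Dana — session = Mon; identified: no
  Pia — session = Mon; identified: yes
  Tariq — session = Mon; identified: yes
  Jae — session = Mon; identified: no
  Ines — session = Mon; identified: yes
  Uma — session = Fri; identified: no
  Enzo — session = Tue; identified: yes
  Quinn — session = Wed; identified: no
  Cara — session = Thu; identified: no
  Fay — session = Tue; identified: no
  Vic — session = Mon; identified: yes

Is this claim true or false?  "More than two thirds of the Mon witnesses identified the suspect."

The determiner here denotes the relation: |A ∩ B| / |A| > 2/3.
|A| = 15, |A ∩ B| = 12, |A ∖ B| = 3.
|A ∩ B|/|A| = 12/15, so the statement is true.

True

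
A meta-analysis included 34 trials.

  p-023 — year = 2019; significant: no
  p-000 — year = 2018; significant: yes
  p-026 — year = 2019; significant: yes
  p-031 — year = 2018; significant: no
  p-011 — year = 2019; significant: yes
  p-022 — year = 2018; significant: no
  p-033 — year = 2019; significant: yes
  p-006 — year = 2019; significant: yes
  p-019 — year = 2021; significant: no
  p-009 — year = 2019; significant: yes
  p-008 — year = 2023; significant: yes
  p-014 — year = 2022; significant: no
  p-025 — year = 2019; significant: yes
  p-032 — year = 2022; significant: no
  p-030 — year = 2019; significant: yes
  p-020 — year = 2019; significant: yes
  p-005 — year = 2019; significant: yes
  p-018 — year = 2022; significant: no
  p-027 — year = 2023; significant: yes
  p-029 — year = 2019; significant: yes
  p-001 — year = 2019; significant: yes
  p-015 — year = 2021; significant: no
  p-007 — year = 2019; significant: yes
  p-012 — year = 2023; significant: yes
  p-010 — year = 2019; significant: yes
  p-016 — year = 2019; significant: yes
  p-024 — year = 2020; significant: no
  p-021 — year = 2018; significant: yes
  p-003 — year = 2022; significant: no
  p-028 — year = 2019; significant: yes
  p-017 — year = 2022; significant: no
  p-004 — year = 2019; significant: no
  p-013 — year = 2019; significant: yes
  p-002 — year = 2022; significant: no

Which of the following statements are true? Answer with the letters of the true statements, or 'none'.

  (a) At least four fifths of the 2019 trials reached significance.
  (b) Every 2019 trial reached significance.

|A| = 18, |A ∩ B| = 16, |A ∖ B| = 2.
(a) |A ∩ B| / |A| ≥ 4/5: holds.
(b) A ⊆ B, i.e. every element of A is in B (|A ∖ B| = 0): fails.

(a)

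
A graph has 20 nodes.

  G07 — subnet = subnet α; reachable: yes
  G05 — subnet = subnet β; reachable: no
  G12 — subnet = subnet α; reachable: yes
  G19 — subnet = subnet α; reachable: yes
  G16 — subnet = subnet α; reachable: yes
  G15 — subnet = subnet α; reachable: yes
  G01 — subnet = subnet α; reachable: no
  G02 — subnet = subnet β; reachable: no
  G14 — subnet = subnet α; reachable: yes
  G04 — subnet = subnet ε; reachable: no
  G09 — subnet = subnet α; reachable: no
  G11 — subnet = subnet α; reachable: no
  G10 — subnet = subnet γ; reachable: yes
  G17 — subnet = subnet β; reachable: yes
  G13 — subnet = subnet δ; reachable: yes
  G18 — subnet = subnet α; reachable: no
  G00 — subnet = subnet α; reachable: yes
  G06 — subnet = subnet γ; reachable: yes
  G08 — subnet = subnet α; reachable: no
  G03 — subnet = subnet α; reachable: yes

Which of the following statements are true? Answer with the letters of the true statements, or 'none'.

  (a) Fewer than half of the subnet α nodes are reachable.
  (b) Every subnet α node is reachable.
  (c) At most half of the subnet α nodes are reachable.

|A| = 13, |A ∩ B| = 8, |A ∖ B| = 5.
(a) |A ∩ B| < |A ∖ B|: fails.
(b) A ⊆ B, i.e. every element of A is in B (|A ∖ B| = 0): fails.
(c) |A ∩ B| ≤ |A ∖ B|: fails.

none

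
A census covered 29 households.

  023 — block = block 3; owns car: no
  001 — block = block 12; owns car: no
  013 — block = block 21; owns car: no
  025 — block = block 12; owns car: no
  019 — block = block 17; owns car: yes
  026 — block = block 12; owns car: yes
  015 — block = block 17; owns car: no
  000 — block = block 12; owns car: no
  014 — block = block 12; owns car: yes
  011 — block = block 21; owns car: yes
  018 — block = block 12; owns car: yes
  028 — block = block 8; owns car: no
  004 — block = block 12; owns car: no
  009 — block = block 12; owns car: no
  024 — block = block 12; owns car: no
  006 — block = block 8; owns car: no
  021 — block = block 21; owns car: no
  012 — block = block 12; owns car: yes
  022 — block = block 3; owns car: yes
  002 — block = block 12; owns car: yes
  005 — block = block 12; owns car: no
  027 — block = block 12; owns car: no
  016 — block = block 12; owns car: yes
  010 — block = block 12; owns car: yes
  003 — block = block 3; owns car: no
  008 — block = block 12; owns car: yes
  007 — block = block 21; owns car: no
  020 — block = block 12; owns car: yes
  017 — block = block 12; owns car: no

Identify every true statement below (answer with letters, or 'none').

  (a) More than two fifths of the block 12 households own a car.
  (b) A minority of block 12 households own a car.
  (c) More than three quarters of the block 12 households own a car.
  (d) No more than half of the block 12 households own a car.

|A| = 18, |A ∩ B| = 9, |A ∖ B| = 9.
(a) |A ∩ B| / |A| > 2/5: holds.
(b) |A ∩ B| < |A ∖ B|: fails.
(c) |A ∩ B| / |A| > 3/4: fails.
(d) |A ∩ B| ≤ |A ∖ B|: holds.

(a), (d)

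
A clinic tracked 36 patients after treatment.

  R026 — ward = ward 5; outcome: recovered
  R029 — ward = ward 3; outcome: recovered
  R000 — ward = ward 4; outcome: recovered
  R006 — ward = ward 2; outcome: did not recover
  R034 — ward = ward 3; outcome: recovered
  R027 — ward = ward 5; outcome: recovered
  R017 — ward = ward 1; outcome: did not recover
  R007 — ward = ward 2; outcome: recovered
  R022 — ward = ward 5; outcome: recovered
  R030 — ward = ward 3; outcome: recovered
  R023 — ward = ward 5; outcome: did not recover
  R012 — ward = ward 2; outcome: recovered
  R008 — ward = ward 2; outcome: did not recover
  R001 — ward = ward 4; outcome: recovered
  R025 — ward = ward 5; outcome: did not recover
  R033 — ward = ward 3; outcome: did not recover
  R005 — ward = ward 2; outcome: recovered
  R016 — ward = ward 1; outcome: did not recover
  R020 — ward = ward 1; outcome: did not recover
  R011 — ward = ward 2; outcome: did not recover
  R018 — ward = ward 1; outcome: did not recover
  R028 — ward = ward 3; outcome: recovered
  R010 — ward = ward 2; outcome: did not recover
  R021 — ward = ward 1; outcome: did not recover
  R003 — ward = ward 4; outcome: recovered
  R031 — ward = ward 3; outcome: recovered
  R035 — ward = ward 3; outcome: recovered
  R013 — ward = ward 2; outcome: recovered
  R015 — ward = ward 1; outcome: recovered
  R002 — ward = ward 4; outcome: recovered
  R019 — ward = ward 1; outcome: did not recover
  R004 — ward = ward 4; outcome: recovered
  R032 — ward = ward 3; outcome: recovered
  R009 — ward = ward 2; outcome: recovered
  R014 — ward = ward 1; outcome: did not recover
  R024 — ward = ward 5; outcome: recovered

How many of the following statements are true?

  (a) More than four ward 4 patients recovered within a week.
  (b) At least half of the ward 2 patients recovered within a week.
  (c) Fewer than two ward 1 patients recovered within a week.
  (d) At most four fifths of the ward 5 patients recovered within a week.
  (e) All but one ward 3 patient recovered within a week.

(a) ward 4: |A| = 5, |A ∩ B| = 5; needs |A ∩ B| > 4 — true.
(b) ward 2: |A| = 9, |A ∩ B| = 5; needs |A ∩ B| ≥ |A ∖ B| — true.
(c) ward 1: |A| = 8, |A ∩ B| = 1; needs |A ∩ B| < 2 — true.
(d) ward 5: |A| = 6, |A ∩ B| = 4; needs |A ∩ B| / |A| ≤ 4/5 — true.
(e) ward 3: |A| = 8, |A ∩ B| = 7; needs |A ∖ B| = 1 — true.

5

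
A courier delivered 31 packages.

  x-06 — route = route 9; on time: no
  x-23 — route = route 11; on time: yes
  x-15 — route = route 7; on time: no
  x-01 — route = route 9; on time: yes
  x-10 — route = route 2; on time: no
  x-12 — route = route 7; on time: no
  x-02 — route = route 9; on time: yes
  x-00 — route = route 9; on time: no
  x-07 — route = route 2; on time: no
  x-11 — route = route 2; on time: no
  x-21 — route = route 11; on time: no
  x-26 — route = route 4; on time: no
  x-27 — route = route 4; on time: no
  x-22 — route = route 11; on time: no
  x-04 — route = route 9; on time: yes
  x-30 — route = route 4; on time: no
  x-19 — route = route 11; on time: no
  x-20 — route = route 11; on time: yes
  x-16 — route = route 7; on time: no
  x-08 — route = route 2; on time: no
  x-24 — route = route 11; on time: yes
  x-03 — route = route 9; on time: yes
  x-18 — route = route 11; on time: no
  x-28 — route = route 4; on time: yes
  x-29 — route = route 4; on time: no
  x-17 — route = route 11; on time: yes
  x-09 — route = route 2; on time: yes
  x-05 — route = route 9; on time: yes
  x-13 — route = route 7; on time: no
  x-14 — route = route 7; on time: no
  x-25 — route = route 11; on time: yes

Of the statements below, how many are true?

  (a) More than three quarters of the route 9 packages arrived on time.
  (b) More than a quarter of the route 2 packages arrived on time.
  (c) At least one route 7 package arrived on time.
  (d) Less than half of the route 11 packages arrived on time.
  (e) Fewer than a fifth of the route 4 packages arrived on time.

(a) route 9: |A| = 7, |A ∩ B| = 5; needs |A ∩ B| / |A| > 3/4 — false.
(b) route 2: |A| = 5, |A ∩ B| = 1; needs |A ∩ B| / |A| > 1/4 — false.
(c) route 7: |A| = 5, |A ∩ B| = 0; needs A ∩ B ≠ ∅ (|A ∩ B| ≥ 1) — false.
(d) route 11: |A| = 9, |A ∩ B| = 5; needs |A ∩ B| < |A ∖ B| — false.
(e) route 4: |A| = 5, |A ∩ B| = 1; needs |A ∩ B| / |A| < 1/5 — false.

0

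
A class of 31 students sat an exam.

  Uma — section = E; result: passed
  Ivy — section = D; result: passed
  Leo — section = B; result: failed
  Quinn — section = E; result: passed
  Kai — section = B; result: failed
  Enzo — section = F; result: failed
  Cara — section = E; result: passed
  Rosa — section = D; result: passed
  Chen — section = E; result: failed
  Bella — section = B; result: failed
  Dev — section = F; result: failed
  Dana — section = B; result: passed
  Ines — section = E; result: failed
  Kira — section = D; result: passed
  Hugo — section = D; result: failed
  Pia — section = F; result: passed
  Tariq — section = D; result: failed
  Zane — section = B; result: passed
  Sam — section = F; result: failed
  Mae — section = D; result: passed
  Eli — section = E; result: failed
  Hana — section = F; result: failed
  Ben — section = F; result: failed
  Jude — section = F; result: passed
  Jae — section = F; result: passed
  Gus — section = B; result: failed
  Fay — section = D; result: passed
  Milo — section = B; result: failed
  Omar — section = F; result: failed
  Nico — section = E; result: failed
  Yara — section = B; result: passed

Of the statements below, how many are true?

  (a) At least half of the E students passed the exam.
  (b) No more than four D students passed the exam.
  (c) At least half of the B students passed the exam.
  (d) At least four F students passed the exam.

(a) E: |A| = 7, |A ∩ B| = 3; needs |A ∩ B| ≥ |A ∖ B| — false.
(b) D: |A| = 7, |A ∩ B| = 5; needs |A ∩ B| ≤ 4 — false.
(c) B: |A| = 8, |A ∩ B| = 3; needs |A ∩ B| ≥ |A ∖ B| — false.
(d) F: |A| = 9, |A ∩ B| = 3; needs |A ∩ B| ≥ 4 — false.

0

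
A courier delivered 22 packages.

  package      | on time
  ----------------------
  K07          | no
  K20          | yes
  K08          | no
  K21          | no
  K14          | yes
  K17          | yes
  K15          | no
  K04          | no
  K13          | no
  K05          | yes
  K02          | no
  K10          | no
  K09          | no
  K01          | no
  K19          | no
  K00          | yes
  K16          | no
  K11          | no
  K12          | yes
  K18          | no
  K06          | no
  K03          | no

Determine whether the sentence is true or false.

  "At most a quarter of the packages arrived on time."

Truth condition: |A ∩ B| / |A| ≤ 1/4.
|A| = 22, |A ∩ B| = 6, |A ∖ B| = 16.
|A ∩ B|/|A| = 6/22, so the statement is false.

False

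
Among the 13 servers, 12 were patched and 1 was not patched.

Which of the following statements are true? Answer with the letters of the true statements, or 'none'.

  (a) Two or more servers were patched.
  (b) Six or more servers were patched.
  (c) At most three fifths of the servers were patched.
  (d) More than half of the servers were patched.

(a), (b), (d)

|A| = 13, |A ∩ B| = 12, |A ∖ B| = 1.
(a) |A ∩ B| ≥ 2: holds.
(b) |A ∩ B| ≥ 6: holds.
(c) |A ∩ B| / |A| ≤ 3/5: fails.
(d) |A ∩ B| > |A ∖ B|: holds.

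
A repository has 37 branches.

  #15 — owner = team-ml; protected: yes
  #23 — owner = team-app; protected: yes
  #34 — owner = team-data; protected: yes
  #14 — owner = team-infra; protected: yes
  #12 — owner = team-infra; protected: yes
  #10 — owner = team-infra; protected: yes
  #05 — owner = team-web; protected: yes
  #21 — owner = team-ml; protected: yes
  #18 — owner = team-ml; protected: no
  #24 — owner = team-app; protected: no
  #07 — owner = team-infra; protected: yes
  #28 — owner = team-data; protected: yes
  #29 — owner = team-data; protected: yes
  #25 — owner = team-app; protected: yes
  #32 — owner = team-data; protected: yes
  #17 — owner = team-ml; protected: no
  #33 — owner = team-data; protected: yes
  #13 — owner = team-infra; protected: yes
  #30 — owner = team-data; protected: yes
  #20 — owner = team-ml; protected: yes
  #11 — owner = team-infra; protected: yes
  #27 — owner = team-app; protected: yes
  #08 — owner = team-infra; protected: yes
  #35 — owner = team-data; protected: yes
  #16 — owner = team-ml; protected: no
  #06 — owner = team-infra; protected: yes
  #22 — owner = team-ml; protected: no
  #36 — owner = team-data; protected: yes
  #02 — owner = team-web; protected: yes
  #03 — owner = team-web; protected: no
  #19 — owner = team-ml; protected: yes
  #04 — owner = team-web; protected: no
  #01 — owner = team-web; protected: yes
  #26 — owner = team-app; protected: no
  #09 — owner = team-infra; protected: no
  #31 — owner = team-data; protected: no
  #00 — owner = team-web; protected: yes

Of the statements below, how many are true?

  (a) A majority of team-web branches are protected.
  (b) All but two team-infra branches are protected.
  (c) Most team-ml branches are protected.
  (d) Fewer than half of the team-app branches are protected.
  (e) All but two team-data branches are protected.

(a) team-web: |A| = 6, |A ∩ B| = 4; needs |A ∩ B| > |A ∖ B| — true.
(b) team-infra: |A| = 9, |A ∩ B| = 8; needs |A ∖ B| = 2 — false.
(c) team-ml: |A| = 8, |A ∩ B| = 4; needs |A ∩ B| > |A ∖ B| — false.
(d) team-app: |A| = 5, |A ∩ B| = 3; needs |A ∩ B| < |A ∖ B| — false.
(e) team-data: |A| = 9, |A ∩ B| = 8; needs |A ∖ B| = 2 — false.

1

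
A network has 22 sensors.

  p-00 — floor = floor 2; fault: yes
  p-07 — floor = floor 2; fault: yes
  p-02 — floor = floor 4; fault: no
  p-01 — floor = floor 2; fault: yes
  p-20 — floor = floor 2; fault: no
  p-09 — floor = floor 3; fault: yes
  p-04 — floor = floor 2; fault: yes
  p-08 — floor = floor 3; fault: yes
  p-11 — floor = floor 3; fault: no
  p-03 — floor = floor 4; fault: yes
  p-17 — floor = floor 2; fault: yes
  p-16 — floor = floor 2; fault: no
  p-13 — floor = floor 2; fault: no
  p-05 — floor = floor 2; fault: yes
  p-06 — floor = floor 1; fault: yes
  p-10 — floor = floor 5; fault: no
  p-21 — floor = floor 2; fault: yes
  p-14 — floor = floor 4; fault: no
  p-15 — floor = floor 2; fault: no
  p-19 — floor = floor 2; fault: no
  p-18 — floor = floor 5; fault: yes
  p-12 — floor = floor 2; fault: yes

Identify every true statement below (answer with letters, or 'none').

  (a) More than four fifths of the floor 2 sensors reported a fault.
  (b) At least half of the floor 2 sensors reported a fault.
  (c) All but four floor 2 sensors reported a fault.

(b)

|A| = 13, |A ∩ B| = 8, |A ∖ B| = 5.
(a) |A ∩ B| / |A| > 4/5: fails.
(b) |A ∩ B| ≥ |A ∖ B|: holds.
(c) |A ∖ B| = 4: fails.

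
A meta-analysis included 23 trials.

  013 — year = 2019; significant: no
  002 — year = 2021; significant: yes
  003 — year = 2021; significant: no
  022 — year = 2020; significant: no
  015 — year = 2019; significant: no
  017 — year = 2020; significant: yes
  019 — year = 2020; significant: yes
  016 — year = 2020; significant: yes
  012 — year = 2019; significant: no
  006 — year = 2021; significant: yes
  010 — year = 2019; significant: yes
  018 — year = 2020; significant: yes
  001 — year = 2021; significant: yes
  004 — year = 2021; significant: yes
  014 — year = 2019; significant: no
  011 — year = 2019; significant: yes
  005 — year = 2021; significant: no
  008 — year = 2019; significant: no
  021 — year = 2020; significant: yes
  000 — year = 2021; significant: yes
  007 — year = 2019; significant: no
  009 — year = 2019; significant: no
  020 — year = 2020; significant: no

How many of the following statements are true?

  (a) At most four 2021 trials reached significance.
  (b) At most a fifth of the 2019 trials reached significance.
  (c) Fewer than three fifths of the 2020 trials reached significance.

(a) 2021: |A| = 7, |A ∩ B| = 5; needs |A ∩ B| ≤ 4 — false.
(b) 2019: |A| = 9, |A ∩ B| = 2; needs |A ∩ B| / |A| ≤ 1/5 — false.
(c) 2020: |A| = 7, |A ∩ B| = 5; needs |A ∩ B| / |A| < 3/5 — false.

0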